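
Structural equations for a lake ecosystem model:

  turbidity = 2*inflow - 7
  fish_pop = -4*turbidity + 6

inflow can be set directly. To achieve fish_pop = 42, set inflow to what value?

inflow = -1

Substituting into the fish_pop equation gives fish_pop = -8*inflow + 34.
Solve -8*inflow + 34 = 42: inflow = (42 - 34) / -8 = -1.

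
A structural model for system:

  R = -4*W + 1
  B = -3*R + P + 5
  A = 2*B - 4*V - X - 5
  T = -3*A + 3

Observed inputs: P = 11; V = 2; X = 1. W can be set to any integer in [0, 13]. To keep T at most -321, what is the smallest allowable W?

W = 4

Substituting into the B equation gives B = 12*W + 13.
Substituting into the A equation gives A = 24*W + 12.
Substituting into the T equation gives T = -72*W - 33.
Require -72*W - 33 ≤ -321, so W ≥ 4.
The smallest integer in [0, 13] satisfying this is 4.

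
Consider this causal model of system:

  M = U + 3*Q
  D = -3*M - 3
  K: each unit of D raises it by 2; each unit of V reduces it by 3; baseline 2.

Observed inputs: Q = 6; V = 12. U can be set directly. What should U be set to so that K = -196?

U = 8

Substituting into the M equation gives M = U + 18.
D becomes -3*U - 57.
K becomes -6*U - 148.
Solve -6*U - 148 = -196: U = (-196 + 148) / -6 = 8.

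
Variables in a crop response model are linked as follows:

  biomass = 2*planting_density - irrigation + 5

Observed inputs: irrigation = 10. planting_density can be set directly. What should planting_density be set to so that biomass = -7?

Substituting into the biomass equation gives biomass = 2*planting_density - 5.
Solve 2*planting_density - 5 = -7: planting_density = (-7 + 5) / 2 = -1.

planting_density = -1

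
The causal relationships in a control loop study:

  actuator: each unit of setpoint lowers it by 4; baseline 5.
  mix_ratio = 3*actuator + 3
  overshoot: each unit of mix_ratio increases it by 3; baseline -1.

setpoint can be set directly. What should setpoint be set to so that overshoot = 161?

setpoint = -3

Substituting into the mix_ratio equation gives mix_ratio = -12*setpoint + 18.
overshoot becomes -36*setpoint + 53.
Solve -36*setpoint + 53 = 161: setpoint = (161 - 53) / -36 = -3.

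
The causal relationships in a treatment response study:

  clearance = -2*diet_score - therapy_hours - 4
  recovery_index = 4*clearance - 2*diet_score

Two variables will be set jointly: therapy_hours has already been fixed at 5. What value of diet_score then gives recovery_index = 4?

diet_score = -4

With therapy_hours held at 5:
Substituting into the clearance equation gives clearance = -2*diet_score - 9.
This gives recovery_index = -10*diet_score - 36.
Solve -10*diet_score - 36 = 4: diet_score = (4 + 36) / -10 = -4.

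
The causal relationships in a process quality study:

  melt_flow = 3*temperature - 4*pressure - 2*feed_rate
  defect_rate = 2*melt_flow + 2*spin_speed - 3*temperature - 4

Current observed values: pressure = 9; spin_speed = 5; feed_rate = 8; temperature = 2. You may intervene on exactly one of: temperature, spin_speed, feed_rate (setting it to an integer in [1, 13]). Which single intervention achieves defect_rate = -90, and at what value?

Intervening on temperature: defect_rate = 3*temperature - 98. Reaching -90 requires temperature = 8/3, not an integer.
Intervening on spin_speed: with other inputs at their observed values, defect_rate = 2*spin_speed - 102. Solving for -90 gives spin_speed = 6, within [1, 13].
Intervening on feed_rate: defect_rate = -4*feed_rate - 60. Reaching -90 requires feed_rate = 15/2, not an integer.

set spin_speed = 6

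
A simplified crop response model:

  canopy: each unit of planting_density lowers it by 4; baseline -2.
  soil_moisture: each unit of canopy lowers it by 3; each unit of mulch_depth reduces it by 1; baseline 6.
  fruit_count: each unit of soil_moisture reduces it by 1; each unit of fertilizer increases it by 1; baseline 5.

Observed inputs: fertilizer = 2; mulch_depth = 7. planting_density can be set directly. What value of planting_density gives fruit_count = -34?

planting_density = 3

Substituting into the soil_moisture equation gives soil_moisture = 12*planting_density + 5.
Substituting into the fruit_count equation gives fruit_count = -12*planting_density + 2.
Solve -12*planting_density + 2 = -34: planting_density = (-34 - 2) / -12 = 3.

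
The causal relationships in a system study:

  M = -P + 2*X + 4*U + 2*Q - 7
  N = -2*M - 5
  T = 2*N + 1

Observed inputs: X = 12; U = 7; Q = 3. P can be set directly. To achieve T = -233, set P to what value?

Substituting into the M equation gives M = -P + 51.
So N = 2*P - 107.
So T = 4*P - 213.
Solve 4*P - 213 = -233: P = (-233 + 213) / 4 = -5.

P = -5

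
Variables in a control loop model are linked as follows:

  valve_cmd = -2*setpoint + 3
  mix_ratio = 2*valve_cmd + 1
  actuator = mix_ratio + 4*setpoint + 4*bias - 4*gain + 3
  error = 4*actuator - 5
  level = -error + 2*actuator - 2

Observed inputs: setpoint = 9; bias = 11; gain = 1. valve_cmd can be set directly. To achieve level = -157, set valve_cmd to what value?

Intervening on valve_cmd fixes its value directly, overriding its dependence on setpoint.
Substituting into the actuator equation gives actuator = 2*valve_cmd + 80.
error becomes 8*valve_cmd + 315.
level becomes -4*valve_cmd - 157.
Solve -4*valve_cmd - 157 = -157: valve_cmd = (-157 + 157) / -4 = 0.

valve_cmd = 0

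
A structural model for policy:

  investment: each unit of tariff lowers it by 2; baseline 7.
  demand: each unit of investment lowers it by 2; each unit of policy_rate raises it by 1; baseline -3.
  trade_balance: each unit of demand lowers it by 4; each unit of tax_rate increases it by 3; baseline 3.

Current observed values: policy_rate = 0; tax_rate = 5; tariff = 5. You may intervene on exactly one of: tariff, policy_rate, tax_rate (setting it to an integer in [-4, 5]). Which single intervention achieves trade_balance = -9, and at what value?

Intervening on tariff: trade_balance = -16*tariff + 86. Reaching -9 requires tariff = 95/16, not an integer.
Intervening on policy_rate: trade_balance = -4*policy_rate + 6. Reaching -9 requires policy_rate = 15/4, not an integer.
Intervening on tax_rate: with other inputs at their observed values, trade_balance = 3*tax_rate - 9. Solving for -9 gives tax_rate = 0, within [-4, 5].

set tax_rate = 0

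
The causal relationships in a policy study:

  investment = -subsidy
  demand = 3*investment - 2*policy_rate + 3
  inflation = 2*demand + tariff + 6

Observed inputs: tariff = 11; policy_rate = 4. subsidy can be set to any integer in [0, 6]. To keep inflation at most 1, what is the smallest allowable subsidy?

Substituting into the demand equation gives demand = -3*subsidy - 5.
Substituting into the inflation equation gives inflation = -6*subsidy + 7.
Require -6*subsidy + 7 ≤ 1, so subsidy ≥ 1.
The smallest integer in [0, 6] satisfying this is 1.

subsidy = 1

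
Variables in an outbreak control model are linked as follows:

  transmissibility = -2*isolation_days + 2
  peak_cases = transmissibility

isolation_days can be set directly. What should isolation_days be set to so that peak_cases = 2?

Substituting into the peak_cases equation gives peak_cases = -2*isolation_days + 2.
Solve -2*isolation_days + 2 = 2: isolation_days = (2 - 2) / -2 = 0.

isolation_days = 0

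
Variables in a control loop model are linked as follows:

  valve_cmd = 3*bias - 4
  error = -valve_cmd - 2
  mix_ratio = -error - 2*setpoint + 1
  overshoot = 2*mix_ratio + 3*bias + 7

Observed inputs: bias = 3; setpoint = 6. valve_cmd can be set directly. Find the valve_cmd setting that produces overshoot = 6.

Intervening on valve_cmd fixes its value directly, overriding its dependence on bias.
Substituting into the mix_ratio equation gives mix_ratio = valve_cmd - 9.
Substituting into the overshoot equation gives overshoot = 2*valve_cmd - 2.
Solve 2*valve_cmd - 2 = 6: valve_cmd = (6 + 2) / 2 = 4.

valve_cmd = 4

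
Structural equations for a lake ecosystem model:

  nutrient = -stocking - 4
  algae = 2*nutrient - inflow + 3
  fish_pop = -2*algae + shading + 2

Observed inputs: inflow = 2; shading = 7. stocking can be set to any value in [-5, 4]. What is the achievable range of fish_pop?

3 to 39

Substituting into the algae equation gives algae = -2*stocking - 7.
This gives fish_pop = 4*stocking + 23.
Linear in stocking, so extremes are at the endpoints: stocking = -5 gives fish_pop = 3; stocking = 4 gives fish_pop = 39.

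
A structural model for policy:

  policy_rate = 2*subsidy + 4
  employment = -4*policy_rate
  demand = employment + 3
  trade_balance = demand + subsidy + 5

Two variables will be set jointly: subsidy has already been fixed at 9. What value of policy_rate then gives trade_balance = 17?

policy_rate = 0

With subsidy held at 9:
Intervening on policy_rate fixes its value directly, overriding its dependence on subsidy.
Substituting into the demand equation gives demand = -4*policy_rate + 3.
So trade_balance = -4*policy_rate + 17.
Solve -4*policy_rate + 17 = 17: policy_rate = (17 - 17) / -4 = 0.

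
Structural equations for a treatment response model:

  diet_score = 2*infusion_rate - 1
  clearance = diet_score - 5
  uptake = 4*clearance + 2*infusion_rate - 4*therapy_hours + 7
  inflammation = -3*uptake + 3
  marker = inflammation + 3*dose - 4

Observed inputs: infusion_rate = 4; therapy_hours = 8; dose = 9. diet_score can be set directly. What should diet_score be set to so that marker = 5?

Intervening on diet_score fixes its value directly, overriding its dependence on infusion_rate.
Substituting into the uptake equation gives uptake = 4*diet_score - 37.
Substituting into the inflammation equation gives inflammation = -12*diet_score + 114.
marker becomes -12*diet_score + 137.
Solve -12*diet_score + 137 = 5: diet_score = (5 - 137) / -12 = 11.

diet_score = 11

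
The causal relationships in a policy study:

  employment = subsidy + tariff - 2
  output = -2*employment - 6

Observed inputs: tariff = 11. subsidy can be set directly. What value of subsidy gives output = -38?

subsidy = 7

Substituting into the employment equation gives employment = subsidy + 9.
Substituting into the output equation gives output = -2*subsidy - 24.
Solve -2*subsidy - 24 = -38: subsidy = (-38 + 24) / -2 = 7.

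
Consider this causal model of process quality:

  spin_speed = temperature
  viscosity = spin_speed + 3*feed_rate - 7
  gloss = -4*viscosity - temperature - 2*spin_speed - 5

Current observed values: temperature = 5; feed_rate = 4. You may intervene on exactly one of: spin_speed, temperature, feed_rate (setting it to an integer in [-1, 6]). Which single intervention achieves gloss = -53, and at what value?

set temperature = 4

Intervening on spin_speed: gloss = -6*spin_speed - 30. Reaching -53 requires spin_speed = 23/6, not an integer.
Intervening on temperature: with other inputs at their observed values, gloss = -7*temperature - 25. Solving for -53 gives temperature = 4, within [-1, 6].
Intervening on feed_rate: gloss = -12*feed_rate - 12. Reaching -53 requires feed_rate = 41/12, not an integer.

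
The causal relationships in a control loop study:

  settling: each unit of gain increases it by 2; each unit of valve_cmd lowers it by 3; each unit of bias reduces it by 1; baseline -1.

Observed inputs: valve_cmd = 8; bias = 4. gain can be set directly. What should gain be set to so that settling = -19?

gain = 5

Substituting into the settling equation gives settling = 2*gain - 29.
Solve 2*gain - 29 = -19: gain = (-19 + 29) / 2 = 5.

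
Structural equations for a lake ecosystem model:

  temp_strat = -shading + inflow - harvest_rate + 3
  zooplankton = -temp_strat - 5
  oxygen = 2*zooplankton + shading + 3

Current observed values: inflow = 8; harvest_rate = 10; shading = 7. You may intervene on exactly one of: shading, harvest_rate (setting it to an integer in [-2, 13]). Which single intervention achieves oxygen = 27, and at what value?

set shading = 12

Intervening on shading: with other inputs at their observed values, oxygen = 3*shading - 9. Solving for 27 gives shading = 12, within [-2, 13].
Intervening on harvest_rate: oxygen = 2*harvest_rate - 8. Reaching 27 requires harvest_rate = 35/2, not an integer.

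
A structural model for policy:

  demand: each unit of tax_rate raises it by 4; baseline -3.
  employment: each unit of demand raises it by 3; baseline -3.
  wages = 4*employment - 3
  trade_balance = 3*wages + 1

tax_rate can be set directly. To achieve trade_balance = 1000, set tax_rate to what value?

tax_rate = 8

Substituting into the employment equation gives employment = 12*tax_rate - 12.
wages becomes 48*tax_rate - 51.
This gives trade_balance = 144*tax_rate - 152.
Solve 144*tax_rate - 152 = 1000: tax_rate = (1000 + 152) / 144 = 8.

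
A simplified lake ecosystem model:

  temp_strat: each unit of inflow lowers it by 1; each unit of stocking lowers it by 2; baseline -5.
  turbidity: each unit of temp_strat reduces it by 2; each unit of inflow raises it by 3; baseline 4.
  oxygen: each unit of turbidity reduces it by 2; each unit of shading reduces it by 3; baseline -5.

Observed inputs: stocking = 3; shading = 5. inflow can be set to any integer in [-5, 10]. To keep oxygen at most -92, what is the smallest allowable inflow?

Substituting into the temp_strat equation gives temp_strat = -inflow - 11.
Substituting into the turbidity equation gives turbidity = 5*inflow + 26.
Substituting into the oxygen equation gives oxygen = -10*inflow - 72.
Require -10*inflow - 72 ≤ -92, so inflow ≥ 2.
The smallest integer in [-5, 10] satisfying this is 2.

inflow = 2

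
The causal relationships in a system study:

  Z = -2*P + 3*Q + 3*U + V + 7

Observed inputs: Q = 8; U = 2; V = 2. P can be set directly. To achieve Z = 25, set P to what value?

Substituting into the Z equation gives Z = -2*P + 39.
Solve -2*P + 39 = 25: P = (25 - 39) / -2 = 7.

P = 7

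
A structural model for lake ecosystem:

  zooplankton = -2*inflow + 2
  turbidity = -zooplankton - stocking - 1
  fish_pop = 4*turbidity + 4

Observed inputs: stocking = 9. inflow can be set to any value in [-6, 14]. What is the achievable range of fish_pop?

-92 to 68

Substituting into the turbidity equation gives turbidity = 2*inflow - 12.
Substituting into the fish_pop equation gives fish_pop = 8*inflow - 44.
Linear in inflow, so extremes are at the endpoints: inflow = -6 gives fish_pop = -92; inflow = 14 gives fish_pop = 68.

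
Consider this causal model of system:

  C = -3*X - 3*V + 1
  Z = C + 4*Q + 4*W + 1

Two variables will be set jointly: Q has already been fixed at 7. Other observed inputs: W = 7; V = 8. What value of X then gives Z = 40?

X = -2

With Q held at 7:
Substituting into the C equation gives C = -3*X - 23.
Substituting into the Z equation gives Z = -3*X + 34.
Solve -3*X + 34 = 40: X = (40 - 34) / -3 = -2.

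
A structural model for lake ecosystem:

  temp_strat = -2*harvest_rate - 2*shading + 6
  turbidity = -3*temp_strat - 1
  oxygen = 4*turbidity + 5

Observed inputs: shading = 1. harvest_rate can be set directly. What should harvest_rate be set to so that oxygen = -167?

harvest_rate = -5

Substituting into the temp_strat equation gives temp_strat = -2*harvest_rate + 4.
Substituting into the turbidity equation gives turbidity = 6*harvest_rate - 13.
Substituting into the oxygen equation gives oxygen = 24*harvest_rate - 47.
Solve 24*harvest_rate - 47 = -167: harvest_rate = (-167 + 47) / 24 = -5.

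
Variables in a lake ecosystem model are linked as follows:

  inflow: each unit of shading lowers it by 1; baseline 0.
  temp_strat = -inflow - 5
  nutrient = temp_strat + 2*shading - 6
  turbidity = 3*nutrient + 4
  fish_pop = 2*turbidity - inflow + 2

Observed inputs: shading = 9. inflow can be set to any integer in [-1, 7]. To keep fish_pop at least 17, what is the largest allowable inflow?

inflow = 5

Intervening on inflow fixes its value directly, overriding its dependence on shading.
Substituting into the nutrient equation gives nutrient = -inflow + 7.
Substituting into the turbidity equation gives turbidity = -3*inflow + 25.
Substituting into the fish_pop equation gives fish_pop = -7*inflow + 52.
Require -7*inflow + 52 ≥ 17, so inflow ≤ 5.
The largest integer in [-1, 7] satisfying this is 5.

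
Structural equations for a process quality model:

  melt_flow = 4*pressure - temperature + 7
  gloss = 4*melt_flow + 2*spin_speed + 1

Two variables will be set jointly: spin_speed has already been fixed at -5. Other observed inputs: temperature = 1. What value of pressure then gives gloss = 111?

With spin_speed held at -5:
Substituting into the melt_flow equation gives melt_flow = 4*pressure + 6.
Substituting into the gloss equation gives gloss = 16*pressure + 15.
Solve 16*pressure + 15 = 111: pressure = (111 - 15) / 16 = 6.

pressure = 6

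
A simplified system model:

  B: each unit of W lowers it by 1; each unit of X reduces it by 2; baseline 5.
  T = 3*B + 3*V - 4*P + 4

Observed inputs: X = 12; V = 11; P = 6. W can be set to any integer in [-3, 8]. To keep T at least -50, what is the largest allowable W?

Substituting into the B equation gives B = -W - 19.
T becomes -3*W - 44.
Require -3*W - 44 ≥ -50, so W ≤ 2.
The largest integer in [-3, 8] satisfying this is 2.

W = 2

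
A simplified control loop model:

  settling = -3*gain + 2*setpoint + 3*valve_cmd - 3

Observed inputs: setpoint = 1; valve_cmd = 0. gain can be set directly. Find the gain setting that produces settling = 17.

Substituting into the settling equation gives settling = -3*gain - 1.
Solve -3*gain - 1 = 17: gain = (17 + 1) / -3 = -6.

gain = -6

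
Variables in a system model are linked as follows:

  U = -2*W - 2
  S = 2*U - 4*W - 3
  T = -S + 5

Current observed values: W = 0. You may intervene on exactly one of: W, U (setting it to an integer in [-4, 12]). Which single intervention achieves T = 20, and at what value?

set W = 1

Intervening on W: with other inputs at their observed values, T = 8*W + 12. Solving for 20 gives W = 1, within [-4, 12].
Intervening on U: T = -2*U + 8. Reaching 20 requires U = -6, outside [-4, 12].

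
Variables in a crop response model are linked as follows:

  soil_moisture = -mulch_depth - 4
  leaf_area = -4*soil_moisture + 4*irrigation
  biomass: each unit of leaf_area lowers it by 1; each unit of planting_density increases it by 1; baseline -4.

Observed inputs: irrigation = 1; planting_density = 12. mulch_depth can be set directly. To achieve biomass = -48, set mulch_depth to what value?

mulch_depth = 9

Substituting into the leaf_area equation gives leaf_area = 4*mulch_depth + 20.
Substituting into the biomass equation gives biomass = -4*mulch_depth - 12.
Solve -4*mulch_depth - 12 = -48: mulch_depth = (-48 + 12) / -4 = 9.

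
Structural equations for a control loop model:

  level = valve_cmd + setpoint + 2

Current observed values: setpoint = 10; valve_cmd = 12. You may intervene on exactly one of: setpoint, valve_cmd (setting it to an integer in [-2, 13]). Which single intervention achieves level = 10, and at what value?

Intervening on setpoint: level = setpoint + 14. Reaching 10 requires setpoint = -4, outside [-2, 13].
Intervening on valve_cmd: with other inputs at their observed values, level = valve_cmd + 12. Solving for 10 gives valve_cmd = -2, within [-2, 13].

set valve_cmd = -2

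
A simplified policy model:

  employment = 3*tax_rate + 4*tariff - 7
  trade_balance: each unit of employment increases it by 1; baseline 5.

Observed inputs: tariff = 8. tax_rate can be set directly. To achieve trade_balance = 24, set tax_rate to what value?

tax_rate = -2

Substituting into the employment equation gives employment = 3*tax_rate + 25.
Substituting into the trade_balance equation gives trade_balance = 3*tax_rate + 30.
Solve 3*tax_rate + 30 = 24: tax_rate = (24 - 30) / 3 = -2.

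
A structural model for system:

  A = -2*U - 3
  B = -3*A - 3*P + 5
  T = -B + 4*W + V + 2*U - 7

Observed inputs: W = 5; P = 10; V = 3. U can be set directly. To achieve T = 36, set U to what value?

Substituting into the B equation gives B = 6*U - 16.
T becomes -4*U + 32.
Solve -4*U + 32 = 36: U = (36 - 32) / -4 = -1.

U = -1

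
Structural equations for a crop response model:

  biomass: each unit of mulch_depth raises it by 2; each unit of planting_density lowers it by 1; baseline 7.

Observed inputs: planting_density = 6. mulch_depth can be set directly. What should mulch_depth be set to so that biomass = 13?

Substituting into the biomass equation gives biomass = 2*mulch_depth + 1.
Solve 2*mulch_depth + 1 = 13: mulch_depth = (13 - 1) / 2 = 6.

mulch_depth = 6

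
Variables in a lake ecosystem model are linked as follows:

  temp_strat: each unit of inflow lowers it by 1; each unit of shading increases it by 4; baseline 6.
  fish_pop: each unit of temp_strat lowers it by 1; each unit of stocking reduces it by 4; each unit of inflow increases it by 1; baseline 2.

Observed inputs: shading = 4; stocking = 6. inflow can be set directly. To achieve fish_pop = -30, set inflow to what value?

Substituting into the temp_strat equation gives temp_strat = -inflow + 22.
So fish_pop = 2*inflow - 44.
Solve 2*inflow - 44 = -30: inflow = (-30 + 44) / 2 = 7.

inflow = 7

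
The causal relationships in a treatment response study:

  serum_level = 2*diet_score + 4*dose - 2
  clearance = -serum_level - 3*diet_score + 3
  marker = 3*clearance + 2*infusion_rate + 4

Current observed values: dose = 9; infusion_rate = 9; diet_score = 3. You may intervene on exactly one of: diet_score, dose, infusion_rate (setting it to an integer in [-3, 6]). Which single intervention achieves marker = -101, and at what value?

Intervening on diet_score: with other inputs at their observed values, marker = -15*diet_score - 71. Solving for -101 gives diet_score = 2, within [-3, 6].
Intervening on dose: marker = -12*dose - 8. Reaching -101 requires dose = 31/4, not an integer.
Intervening on infusion_rate: marker = 2*infusion_rate - 134. Reaching -101 requires infusion_rate = 33/2, not an integer.

set diet_score = 2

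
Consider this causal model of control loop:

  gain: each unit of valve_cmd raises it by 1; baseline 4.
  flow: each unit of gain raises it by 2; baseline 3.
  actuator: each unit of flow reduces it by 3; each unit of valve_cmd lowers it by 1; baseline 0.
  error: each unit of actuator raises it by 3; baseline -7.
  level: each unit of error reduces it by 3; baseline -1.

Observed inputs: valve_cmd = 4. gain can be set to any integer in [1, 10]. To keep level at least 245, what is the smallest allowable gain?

gain = 2

Intervening on gain fixes its value directly, overriding its dependence on valve_cmd.
Substituting into the actuator equation gives actuator = -6*gain - 13.
This gives error = -18*gain - 46.
This gives level = 54*gain + 137.
Require 54*gain + 137 ≥ 245, so gain ≥ 2.
The smallest integer in [1, 10] satisfying this is 2.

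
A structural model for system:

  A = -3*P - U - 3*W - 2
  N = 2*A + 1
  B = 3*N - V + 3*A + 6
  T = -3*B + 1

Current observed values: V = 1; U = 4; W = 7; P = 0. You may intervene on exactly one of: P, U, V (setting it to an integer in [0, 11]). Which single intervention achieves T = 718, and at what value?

Intervening on P: T = 81*P + 706. Reaching 718 requires P = 4/27, not an integer.
Intervening on U: T = 27*U + 598. Reaching 718 requires U = 40/9, not an integer.
Intervening on V: with other inputs at their observed values, T = 3*V + 703. Solving for 718 gives V = 5, within [0, 11].

set V = 5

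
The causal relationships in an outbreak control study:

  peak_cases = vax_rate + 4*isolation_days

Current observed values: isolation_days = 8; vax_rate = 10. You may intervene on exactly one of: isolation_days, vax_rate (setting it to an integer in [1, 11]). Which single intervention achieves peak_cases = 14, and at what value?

Intervening on isolation_days: with other inputs at their observed values, peak_cases = 4*isolation_days + 10. Solving for 14 gives isolation_days = 1, within [1, 11].
Intervening on vax_rate: peak_cases = vax_rate + 32. Reaching 14 requires vax_rate = -18, outside [1, 11].

set isolation_days = 1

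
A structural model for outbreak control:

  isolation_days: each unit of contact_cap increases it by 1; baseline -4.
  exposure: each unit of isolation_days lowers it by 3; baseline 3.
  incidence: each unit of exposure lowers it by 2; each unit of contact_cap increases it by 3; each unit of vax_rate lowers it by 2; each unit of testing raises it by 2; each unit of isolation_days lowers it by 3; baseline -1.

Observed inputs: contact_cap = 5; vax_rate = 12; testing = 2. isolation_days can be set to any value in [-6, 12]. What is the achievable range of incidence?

-30 to 24

Intervening on isolation_days fixes its value directly, overriding its dependence on contact_cap.
Substituting into the incidence equation gives incidence = 3*isolation_days - 12.
Linear in isolation_days, so extremes are at the endpoints: isolation_days = -6 gives incidence = -30; isolation_days = 12 gives incidence = 24.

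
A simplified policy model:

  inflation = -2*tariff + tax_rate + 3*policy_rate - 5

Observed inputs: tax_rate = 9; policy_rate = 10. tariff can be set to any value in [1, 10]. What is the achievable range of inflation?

14 to 32

Substituting into the inflation equation gives inflation = -2*tariff + 34.
Linear in tariff, so extremes are at the endpoints: tariff = 1 gives inflation = 32; tariff = 10 gives inflation = 14.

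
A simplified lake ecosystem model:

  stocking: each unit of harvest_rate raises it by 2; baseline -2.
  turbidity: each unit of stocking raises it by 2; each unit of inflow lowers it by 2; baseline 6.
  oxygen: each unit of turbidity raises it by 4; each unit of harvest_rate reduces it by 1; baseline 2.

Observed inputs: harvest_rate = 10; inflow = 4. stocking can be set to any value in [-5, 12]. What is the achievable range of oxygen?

-56 to 80

Intervening on stocking fixes its value directly, overriding its dependence on harvest_rate.
Substituting into the turbidity equation gives turbidity = 2*stocking - 2.
oxygen becomes 8*stocking - 16.
Linear in stocking, so extremes are at the endpoints: stocking = -5 gives oxygen = -56; stocking = 12 gives oxygen = 80.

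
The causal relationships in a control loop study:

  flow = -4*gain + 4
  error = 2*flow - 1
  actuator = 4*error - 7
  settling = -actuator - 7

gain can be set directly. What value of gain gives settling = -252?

gain = -7

Substituting into the error equation gives error = -8*gain + 7.
Substituting into the actuator equation gives actuator = -32*gain + 21.
So settling = 32*gain - 28.
Solve 32*gain - 28 = -252: gain = (-252 + 28) / 32 = -7.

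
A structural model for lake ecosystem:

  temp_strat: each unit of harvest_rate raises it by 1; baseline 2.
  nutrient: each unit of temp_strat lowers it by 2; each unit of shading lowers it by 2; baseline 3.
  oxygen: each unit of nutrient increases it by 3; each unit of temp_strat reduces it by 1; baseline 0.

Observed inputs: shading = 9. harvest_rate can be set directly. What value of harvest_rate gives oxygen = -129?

harvest_rate = 10

Substituting into the nutrient equation gives nutrient = -2*harvest_rate - 19.
Substituting into the oxygen equation gives oxygen = -7*harvest_rate - 59.
Solve -7*harvest_rate - 59 = -129: harvest_rate = (-129 + 59) / -7 = 10.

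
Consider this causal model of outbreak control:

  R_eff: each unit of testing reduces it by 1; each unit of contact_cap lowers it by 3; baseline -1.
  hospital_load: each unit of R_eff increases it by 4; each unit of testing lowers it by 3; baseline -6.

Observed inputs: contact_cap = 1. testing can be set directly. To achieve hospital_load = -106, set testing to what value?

testing = 12

Substituting into the R_eff equation gives R_eff = -testing - 4.
Substituting into the hospital_load equation gives hospital_load = -7*testing - 22.
Solve -7*testing - 22 = -106: testing = (-106 + 22) / -7 = 12.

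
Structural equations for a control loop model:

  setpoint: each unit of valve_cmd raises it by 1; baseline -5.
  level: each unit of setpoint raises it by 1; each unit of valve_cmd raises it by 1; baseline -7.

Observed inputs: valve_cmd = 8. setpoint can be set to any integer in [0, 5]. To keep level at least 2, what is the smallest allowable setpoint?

setpoint = 1

Intervening on setpoint fixes its value directly, overriding its dependence on valve_cmd.
Substituting into the level equation gives level = setpoint + 1.
Require setpoint + 1 ≥ 2, so setpoint ≥ 1.
The smallest integer in [0, 5] satisfying this is 1.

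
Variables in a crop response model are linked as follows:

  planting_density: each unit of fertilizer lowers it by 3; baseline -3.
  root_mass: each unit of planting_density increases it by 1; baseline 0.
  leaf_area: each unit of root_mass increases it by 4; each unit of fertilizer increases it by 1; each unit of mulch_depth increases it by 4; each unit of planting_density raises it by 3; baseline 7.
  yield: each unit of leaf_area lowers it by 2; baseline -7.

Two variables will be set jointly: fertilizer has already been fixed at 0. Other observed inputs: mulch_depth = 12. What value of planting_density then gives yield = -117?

With fertilizer held at 0:
Intervening on planting_density fixes its value directly, overriding its dependence on fertilizer.
Substituting into the leaf_area equation gives leaf_area = 7*planting_density + 55.
This gives yield = -14*planting_density - 117.
Solve -14*planting_density - 117 = -117: planting_density = (-117 + 117) / -14 = 0.

planting_density = 0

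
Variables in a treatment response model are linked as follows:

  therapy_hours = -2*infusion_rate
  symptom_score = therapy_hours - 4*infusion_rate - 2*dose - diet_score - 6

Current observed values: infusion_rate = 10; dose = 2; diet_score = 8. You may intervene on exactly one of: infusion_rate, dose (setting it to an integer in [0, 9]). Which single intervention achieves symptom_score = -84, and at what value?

set dose = 5

Intervening on infusion_rate: symptom_score = -6*infusion_rate - 18. Reaching -84 requires infusion_rate = 11, outside [0, 9].
Intervening on dose: with other inputs at their observed values, symptom_score = -2*dose - 74. Solving for -84 gives dose = 5, within [0, 9].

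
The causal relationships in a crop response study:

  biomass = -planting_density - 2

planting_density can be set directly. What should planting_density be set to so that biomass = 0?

Solve -planting_density - 2 = 0: planting_density = (0 + 2) / -1 = -2.

planting_density = -2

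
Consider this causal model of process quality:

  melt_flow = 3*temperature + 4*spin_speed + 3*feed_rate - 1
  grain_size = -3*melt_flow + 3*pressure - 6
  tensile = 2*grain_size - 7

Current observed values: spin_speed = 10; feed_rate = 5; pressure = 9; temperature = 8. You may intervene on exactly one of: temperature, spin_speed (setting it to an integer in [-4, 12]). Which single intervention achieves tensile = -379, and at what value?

set temperature = 5

Intervening on temperature: with other inputs at their observed values, tensile = -18*temperature - 289. Solving for -379 gives temperature = 5, within [-4, 12].
Intervening on spin_speed: tensile = -24*spin_speed - 193. Reaching -379 requires spin_speed = 31/4, not an integer.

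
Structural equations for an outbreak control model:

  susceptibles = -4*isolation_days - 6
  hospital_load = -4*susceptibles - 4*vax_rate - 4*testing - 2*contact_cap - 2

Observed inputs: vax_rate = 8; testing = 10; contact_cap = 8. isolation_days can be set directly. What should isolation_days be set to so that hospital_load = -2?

Substituting into the hospital_load equation gives hospital_load = 16*isolation_days - 66.
Solve 16*isolation_days - 66 = -2: isolation_days = (-2 + 66) / 16 = 4.

isolation_days = 4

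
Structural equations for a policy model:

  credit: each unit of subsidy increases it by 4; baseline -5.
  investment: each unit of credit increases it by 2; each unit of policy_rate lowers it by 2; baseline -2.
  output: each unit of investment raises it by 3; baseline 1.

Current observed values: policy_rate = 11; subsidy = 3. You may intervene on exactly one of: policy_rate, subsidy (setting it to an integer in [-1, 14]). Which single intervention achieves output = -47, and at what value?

Intervening on policy_rate: with other inputs at their observed values, output = -6*policy_rate + 37. Solving for -47 gives policy_rate = 14, within [-1, 14].
Intervening on subsidy: output = 24*subsidy - 101. Reaching -47 requires subsidy = 9/4, not an integer.

set policy_rate = 14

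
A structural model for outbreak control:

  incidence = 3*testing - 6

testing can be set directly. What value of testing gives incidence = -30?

testing = -8

Solve 3*testing - 6 = -30: testing = (-30 + 6) / 3 = -8.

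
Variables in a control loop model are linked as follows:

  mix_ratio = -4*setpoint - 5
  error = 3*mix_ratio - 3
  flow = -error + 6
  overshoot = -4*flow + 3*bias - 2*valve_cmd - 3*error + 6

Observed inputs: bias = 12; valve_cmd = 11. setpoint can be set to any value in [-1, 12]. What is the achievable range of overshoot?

-166 to -10

Substituting into the error equation gives error = -12*setpoint - 18.
flow becomes 12*setpoint + 24.
Substituting into the overshoot equation gives overshoot = -12*setpoint - 22.
Linear in setpoint, so extremes are at the endpoints: setpoint = -1 gives overshoot = -10; setpoint = 12 gives overshoot = -166.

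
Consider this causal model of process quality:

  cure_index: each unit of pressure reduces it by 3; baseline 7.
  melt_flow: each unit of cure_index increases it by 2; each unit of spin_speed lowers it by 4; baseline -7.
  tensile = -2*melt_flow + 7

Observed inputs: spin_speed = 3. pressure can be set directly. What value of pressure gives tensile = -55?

pressure = -6

Substituting into the melt_flow equation gives melt_flow = -6*pressure - 5.
This gives tensile = 12*pressure + 17.
Solve 12*pressure + 17 = -55: pressure = (-55 - 17) / 12 = -6.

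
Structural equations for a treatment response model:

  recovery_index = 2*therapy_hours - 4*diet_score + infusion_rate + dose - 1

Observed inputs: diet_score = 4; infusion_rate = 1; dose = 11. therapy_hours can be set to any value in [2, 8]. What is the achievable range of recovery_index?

-1 to 11

Substituting into the recovery_index equation gives recovery_index = 2*therapy_hours - 5.
Linear in therapy_hours, so extremes are at the endpoints: therapy_hours = 2 gives recovery_index = -1; therapy_hours = 8 gives recovery_index = 11.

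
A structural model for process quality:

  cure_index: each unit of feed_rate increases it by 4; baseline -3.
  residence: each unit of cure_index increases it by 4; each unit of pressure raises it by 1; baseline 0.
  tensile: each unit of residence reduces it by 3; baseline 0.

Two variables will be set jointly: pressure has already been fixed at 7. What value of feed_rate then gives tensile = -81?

With pressure held at 7:
Substituting into the residence equation gives residence = 16*feed_rate - 5.
Substituting into the tensile equation gives tensile = -48*feed_rate + 15.
Solve -48*feed_rate + 15 = -81: feed_rate = (-81 - 15) / -48 = 2.

feed_rate = 2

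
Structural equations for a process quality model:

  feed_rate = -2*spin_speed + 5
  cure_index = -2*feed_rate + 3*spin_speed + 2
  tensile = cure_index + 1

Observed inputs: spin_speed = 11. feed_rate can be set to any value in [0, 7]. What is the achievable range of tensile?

Intervening on feed_rate fixes its value directly, overriding its dependence on spin_speed.
Substituting into the cure_index equation gives cure_index = -2*feed_rate + 35.
This gives tensile = -2*feed_rate + 36.
Linear in feed_rate, so extremes are at the endpoints: feed_rate = 0 gives tensile = 36; feed_rate = 7 gives tensile = 22.

22 to 36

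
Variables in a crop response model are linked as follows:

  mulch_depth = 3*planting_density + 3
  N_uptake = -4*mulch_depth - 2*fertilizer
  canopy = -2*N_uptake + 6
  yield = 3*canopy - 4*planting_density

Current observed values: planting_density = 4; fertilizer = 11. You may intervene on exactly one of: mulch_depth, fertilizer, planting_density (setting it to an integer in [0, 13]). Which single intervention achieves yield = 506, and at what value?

Intervening on mulch_depth: yield = 24*mulch_depth + 134. Reaching 506 requires mulch_depth = 31/2, not an integer.
Intervening on fertilizer: with other inputs at their observed values, yield = 12*fertilizer + 362. Solving for 506 gives fertilizer = 12, within [0, 13].
Intervening on planting_density: yield = 68*planting_density + 222. Reaching 506 requires planting_density = 71/17, not an integer.

set fertilizer = 12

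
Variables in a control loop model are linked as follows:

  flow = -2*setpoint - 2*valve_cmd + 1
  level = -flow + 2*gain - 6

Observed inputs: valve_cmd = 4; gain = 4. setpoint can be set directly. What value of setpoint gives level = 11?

Substituting into the flow equation gives flow = -2*setpoint - 7.
So level = 2*setpoint + 9.
Solve 2*setpoint + 9 = 11: setpoint = (11 - 9) / 2 = 1.

setpoint = 1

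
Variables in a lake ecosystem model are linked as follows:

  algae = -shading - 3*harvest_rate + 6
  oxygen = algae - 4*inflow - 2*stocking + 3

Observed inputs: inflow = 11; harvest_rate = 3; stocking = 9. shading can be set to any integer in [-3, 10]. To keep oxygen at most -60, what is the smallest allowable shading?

Substituting into the algae equation gives algae = -shading - 3.
Substituting into the oxygen equation gives oxygen = -shading - 62.
Require -shading - 62 ≤ -60, so shading ≥ -2.
The smallest integer in [-3, 10] satisfying this is -2.

shading = -2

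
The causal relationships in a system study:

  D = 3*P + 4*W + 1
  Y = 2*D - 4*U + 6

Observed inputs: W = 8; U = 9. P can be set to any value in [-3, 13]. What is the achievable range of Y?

18 to 114

Substituting into the D equation gives D = 3*P + 33.
Substituting into the Y equation gives Y = 6*P + 36.
Linear in P, so extremes are at the endpoints: P = -3 gives Y = 18; P = 13 gives Y = 114.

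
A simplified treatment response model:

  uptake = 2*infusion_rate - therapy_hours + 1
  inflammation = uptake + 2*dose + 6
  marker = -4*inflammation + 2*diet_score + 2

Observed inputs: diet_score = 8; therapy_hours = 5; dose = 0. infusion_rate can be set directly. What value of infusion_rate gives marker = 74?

Substituting into the uptake equation gives uptake = 2*infusion_rate - 4.
Substituting into the inflammation equation gives inflammation = 2*infusion_rate + 2.
marker becomes -8*infusion_rate + 10.
Solve -8*infusion_rate + 10 = 74: infusion_rate = (74 - 10) / -8 = -8.

infusion_rate = -8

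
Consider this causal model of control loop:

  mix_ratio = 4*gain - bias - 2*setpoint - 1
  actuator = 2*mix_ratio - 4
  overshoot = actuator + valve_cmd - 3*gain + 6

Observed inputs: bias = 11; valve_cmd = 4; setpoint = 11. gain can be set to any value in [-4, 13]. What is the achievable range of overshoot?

-82 to 3

Substituting into the mix_ratio equation gives mix_ratio = 4*gain - 34.
So actuator = 8*gain - 72.
overshoot becomes 5*gain - 62.
Linear in gain, so extremes are at the endpoints: gain = -4 gives overshoot = -82; gain = 13 gives overshoot = 3.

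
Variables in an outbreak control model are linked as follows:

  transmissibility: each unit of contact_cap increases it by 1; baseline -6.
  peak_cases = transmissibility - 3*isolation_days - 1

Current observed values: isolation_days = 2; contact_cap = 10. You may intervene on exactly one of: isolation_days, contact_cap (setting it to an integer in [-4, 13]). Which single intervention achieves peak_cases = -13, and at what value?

Intervening on isolation_days: peak_cases = -3*isolation_days + 3. Reaching -13 requires isolation_days = 16/3, not an integer.
Intervening on contact_cap: with other inputs at their observed values, peak_cases = contact_cap - 13. Solving for -13 gives contact_cap = 0, within [-4, 13].

set contact_cap = 0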